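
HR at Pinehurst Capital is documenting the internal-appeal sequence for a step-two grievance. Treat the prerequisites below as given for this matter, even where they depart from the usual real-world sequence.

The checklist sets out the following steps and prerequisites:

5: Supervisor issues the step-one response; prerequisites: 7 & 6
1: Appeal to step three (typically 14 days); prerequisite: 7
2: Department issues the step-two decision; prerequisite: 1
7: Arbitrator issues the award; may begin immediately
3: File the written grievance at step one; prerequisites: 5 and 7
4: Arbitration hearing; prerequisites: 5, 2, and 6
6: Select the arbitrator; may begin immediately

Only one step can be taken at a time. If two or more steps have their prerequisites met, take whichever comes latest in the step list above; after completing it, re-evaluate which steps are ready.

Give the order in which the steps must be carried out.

6, 7, 1, 2, 5, 4, 3

6 and 7 have no prerequisites; 6 is listed later, so 6 is first.
7 is the only step now ready → 7.
Ready: 1 and 5. 1 is listed later → 1.
2 now also ready, so the ready set is {2, 5}; 2 is listed later → 2.
5 needed 6 and 7, now all done → 5.
Ready: 4 and 3. 4 is listed later → 4.
3 is the only step now ready → 3.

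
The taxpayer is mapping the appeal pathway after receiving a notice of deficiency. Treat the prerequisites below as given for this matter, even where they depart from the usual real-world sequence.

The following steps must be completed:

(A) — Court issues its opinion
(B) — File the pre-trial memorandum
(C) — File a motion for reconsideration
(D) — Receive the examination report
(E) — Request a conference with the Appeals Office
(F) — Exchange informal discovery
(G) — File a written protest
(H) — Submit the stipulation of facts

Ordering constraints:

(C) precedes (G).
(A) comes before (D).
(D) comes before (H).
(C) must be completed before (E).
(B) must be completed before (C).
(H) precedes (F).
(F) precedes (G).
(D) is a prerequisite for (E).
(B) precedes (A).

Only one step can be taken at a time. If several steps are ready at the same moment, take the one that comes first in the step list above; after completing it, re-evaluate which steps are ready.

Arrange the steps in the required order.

Only (B) has no prerequisites, so it is first.
Now (A) and (C) have their prerequisites met. (A) is listed earlier, so (A) next.
Now (C) and (D) have their prerequisites met. (C) is listed earlier, so (C) next.
(D) needed (A), now all done → (D).
Now (E) and (H) have their prerequisites met. (E) is listed earlier, so (E) next.
That leaves (H) as the only ready step → (H).
(F) is the only step now ready → (F).
That leaves (G) as the only ready step → (G).

(B), (A), (C), (D), (E), (H), (F), (G)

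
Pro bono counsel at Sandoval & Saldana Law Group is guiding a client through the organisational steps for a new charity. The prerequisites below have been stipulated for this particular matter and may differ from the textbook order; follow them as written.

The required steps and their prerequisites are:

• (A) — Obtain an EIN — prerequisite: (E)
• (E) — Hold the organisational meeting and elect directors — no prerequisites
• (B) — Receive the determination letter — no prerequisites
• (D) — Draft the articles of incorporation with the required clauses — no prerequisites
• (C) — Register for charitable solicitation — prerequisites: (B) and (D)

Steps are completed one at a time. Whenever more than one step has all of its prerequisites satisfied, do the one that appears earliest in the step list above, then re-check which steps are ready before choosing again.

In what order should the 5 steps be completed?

(E), (A), (B), (D), (C)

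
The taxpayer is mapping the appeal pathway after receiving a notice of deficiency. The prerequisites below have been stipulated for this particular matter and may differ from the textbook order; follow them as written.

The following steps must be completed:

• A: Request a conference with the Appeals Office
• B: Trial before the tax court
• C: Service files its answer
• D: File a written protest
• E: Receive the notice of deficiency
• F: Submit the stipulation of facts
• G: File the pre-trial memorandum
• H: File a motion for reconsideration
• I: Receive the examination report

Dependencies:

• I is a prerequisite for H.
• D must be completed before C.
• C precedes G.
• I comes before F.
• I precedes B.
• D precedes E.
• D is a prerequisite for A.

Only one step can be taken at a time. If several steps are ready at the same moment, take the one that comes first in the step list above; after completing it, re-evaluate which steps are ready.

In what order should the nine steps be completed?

D, A, C, E, G, I, B, F, H

Nothing is required for D and I. D is listed earlier → D first.
Ready: A, C, E and I. A is listed earlier → A.
Now C, E and I have their prerequisites met. C is listed earlier, so C next.
G now also ready, so the ready set is {E, G, I}; E is listed earlier → E.
Ready: G and I. G is listed earlier → G.
I is the only step now ready → I.
Ready: B, F and H. B is listed earlier → B.
F and H are both available; F is listed earlier → F.
H needed I, now all done → H.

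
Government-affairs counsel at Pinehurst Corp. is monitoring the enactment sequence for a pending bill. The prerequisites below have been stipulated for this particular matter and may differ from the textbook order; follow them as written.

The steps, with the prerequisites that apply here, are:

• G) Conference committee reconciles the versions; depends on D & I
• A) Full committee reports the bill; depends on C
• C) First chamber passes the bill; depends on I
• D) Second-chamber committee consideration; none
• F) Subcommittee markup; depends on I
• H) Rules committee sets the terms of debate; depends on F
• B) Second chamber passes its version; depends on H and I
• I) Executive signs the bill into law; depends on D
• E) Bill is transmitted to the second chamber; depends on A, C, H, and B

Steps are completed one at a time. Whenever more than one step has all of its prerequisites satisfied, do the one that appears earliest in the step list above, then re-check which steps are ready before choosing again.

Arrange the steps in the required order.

Only D has no prerequisites, so it is first.
I needed D, now all done → I.
Ready: G, C and F. G is listed earlier → G.
C and F are both available; C is listed earlier → C.
Now A and F have their prerequisites met. A is listed earlier, so A next.
F needed I, now all done → F.
H needed F, now all done → H.
B needed H and I, now all done → B.
E needed A, C, H and B, now all done → E.

D → I → G → C → A → F → H → B → E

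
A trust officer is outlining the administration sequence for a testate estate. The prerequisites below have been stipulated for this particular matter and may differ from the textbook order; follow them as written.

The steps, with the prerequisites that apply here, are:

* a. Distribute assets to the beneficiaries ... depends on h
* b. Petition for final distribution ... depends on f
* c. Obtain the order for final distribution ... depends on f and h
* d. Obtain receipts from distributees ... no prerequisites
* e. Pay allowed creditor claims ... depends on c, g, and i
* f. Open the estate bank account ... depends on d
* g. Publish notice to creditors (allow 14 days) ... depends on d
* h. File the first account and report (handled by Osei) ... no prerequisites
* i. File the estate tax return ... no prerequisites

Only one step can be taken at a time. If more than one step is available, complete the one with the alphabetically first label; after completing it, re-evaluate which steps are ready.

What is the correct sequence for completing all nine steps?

d, h and i have no prerequisites; d has the earlier label, so d is first.
Now f, g, h and i have their prerequisites met. f has the earlier label, so f next.
b now also ready, so the ready set is {b, g, h, i}; b has the earlier label → b.
g, h and i are all available; g has the earlier label → g.
h and i are both available; h has the earlier label → h.
Now a, c and i have their prerequisites met. a has the earlier label, so a next.
Ready: c and i. c has the earlier label → c.
That leaves i as the only ready step → i.
Next only e has its prerequisites met → e.

d, f, b, g, h, a, c, i, e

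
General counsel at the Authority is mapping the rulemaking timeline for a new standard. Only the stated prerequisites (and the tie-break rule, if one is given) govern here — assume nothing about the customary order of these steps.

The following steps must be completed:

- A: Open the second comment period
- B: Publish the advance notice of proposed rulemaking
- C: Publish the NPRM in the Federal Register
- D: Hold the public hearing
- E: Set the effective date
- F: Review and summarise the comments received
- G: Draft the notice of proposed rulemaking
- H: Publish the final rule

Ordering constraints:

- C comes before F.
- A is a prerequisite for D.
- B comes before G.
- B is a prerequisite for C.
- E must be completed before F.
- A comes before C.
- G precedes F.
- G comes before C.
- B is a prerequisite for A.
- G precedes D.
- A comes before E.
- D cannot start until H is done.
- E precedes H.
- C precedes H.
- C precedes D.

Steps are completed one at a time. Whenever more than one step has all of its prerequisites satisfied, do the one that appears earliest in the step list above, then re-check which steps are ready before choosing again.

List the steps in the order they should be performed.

B A E G C F H D

Only B has no prerequisites, so it is first.
Now A and G have their prerequisites met. A is listed earlier, so A next.
Now E and G have their prerequisites met. E is listed earlier, so E next.
G needed B, now all done → G.
That leaves C as the only ready step → C.
Now F and H have their prerequisites met. F is listed earlier, so F next.
H needed C and E, now all done → H.
D needed A, C, G and H, now all done → D.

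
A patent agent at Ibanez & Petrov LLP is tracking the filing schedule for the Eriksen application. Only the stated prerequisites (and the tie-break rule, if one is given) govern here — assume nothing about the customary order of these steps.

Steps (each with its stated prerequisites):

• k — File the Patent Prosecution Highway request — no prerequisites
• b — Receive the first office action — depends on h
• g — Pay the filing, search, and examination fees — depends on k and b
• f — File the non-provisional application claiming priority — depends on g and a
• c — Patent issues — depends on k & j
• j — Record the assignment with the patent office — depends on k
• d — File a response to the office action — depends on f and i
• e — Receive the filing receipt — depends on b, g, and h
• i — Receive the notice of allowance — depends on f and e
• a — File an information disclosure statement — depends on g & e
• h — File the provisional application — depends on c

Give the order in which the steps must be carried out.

k → j → c → h → b → g → e → a → f → i → d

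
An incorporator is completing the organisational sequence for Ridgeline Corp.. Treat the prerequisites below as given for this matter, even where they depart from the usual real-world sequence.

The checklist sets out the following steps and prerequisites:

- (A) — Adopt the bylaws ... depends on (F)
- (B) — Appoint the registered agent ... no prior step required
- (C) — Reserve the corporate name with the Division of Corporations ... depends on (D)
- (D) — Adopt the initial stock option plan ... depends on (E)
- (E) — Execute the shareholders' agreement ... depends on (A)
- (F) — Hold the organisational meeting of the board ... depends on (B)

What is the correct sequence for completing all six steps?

(B) is the only step with nothing outstanding, so it goes first.
Next only (F) has its prerequisites met → (F).
(A) needed (F), now all done → (A).
(E) needed (A), now all done → (E).
Next only (D) has its prerequisites met → (D).
That leaves (C) as the only ready step → (C).

(B), (F), (A), (E), (D), (C)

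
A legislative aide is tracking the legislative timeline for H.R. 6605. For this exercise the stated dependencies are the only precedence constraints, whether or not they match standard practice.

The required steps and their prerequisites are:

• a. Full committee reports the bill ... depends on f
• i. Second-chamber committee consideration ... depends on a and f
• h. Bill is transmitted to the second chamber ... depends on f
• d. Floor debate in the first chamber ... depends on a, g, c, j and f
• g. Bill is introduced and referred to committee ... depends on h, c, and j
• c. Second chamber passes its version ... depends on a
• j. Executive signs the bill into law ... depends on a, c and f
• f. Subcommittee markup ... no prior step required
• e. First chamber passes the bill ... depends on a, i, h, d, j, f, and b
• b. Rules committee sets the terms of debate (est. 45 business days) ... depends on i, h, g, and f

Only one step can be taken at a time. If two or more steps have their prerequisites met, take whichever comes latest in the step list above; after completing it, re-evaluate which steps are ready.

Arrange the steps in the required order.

Only f has no prerequisites, so it is first.
Ready: h and a. h is listed later → h.
a needed f, now all done → a.
Ready: c and i. c is listed later → c.
Now j and i have their prerequisites met. j is listed later, so j next.
g and i are both available; g is listed later → g.
Now d and i have their prerequisites met. d is listed later, so d next.
i needed f and a, now all done → i.
b is the only step now ready → b.
e needed b, f, j, d, h, i and a, now all done → e.

f → h → a → c → j → g → d → i → b → e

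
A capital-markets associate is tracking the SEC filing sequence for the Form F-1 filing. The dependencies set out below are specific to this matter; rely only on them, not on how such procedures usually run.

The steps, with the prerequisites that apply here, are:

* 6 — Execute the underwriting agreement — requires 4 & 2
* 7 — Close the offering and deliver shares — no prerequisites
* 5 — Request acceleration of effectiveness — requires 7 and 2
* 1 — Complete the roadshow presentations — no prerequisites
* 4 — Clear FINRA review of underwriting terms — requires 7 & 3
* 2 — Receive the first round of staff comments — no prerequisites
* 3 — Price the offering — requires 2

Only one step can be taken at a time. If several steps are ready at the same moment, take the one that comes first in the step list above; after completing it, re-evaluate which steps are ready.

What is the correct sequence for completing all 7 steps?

7, 1 and 2 have no prerequisites; 7 is listed earlier, so 7 is first.
Ready: 1 and 2. 1 is listed earlier → 1.
That leaves 2 as the only ready step → 2.
5 and 3 are both available; 5 is listed earlier → 5.
3 is the only step now ready → 3.
4 needed 7 and 3, now all done → 4.
6 needed 4 and 2, now all done → 6.

7, 1, 2, 5, 3, 4, 6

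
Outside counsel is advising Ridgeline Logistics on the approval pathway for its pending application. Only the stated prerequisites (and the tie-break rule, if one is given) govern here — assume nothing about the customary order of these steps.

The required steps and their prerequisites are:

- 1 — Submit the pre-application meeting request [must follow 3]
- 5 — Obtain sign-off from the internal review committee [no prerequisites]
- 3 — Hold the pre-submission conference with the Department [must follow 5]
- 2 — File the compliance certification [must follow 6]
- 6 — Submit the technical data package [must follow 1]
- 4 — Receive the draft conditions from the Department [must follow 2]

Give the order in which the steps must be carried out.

Only 5 has no prerequisites, so it is first.
3 needed 5, now all done → 3.
Next only 1 has its prerequisites met → 1.
6 needed 1, now all done → 6.
2 needed 6, now all done → 2.
Next only 4 has its prerequisites met → 4.

5 → 3 → 1 → 6 → 2 → 4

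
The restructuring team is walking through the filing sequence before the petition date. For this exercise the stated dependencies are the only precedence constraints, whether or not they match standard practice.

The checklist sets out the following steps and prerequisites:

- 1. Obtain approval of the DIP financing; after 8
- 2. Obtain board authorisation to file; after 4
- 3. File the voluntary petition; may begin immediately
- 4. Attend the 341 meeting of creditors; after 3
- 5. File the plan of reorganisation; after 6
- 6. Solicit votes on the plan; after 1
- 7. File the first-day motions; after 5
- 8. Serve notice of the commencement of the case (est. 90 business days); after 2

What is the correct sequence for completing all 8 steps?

3 is the only step with nothing outstanding, so it goes first.
4 is the only step now ready → 4.
That leaves 2 as the only ready step → 2.
8 needed 2, now all done → 8.
1 needed 8, now all done → 1.
6 needed 1, now all done → 6.
5 needed 6, now all done → 5.
That leaves 7 as the only ready step → 7.

3, 4, 2, 8, 1, 6, 5, 7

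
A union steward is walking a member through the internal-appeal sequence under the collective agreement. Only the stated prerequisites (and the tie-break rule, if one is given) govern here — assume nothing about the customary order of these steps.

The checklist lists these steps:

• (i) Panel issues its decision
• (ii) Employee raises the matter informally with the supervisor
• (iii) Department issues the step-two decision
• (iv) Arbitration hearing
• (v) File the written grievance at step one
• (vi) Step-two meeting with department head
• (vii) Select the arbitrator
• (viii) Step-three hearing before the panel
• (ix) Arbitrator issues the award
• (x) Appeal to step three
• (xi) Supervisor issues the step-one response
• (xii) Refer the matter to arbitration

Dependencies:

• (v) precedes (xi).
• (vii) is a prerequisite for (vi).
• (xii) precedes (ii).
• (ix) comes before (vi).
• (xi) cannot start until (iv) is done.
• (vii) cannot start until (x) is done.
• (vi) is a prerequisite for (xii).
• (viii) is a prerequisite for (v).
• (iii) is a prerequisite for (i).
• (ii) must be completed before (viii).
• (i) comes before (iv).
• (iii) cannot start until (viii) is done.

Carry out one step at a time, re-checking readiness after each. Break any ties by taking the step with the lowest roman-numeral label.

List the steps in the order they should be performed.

(ix) (x) (vii) (vi) (xii) (ii) (viii) (iii) (i) (iv) (v) (xi)

Nothing is required for (ix) and (x). (ix) has the earlier label → (ix) first.
Next only (x) has its prerequisites met → (x).
Next only (vii) has its prerequisites met → (vii).
That leaves (vi) as the only ready step → (vi).
(xii) is the only step now ready → (xii).
(ii) needed (xii), now all done → (ii).
(viii) needed (ii), now all done → (viii).
Ready: (iii) and (v). (iii) has the earlier label → (iii).
Now (i) and (v) have their prerequisites met. (i) has the earlier label, so (i) next.
(iv) now also ready, so the ready set is {(iv), (v)}; (iv) has the earlier label → (iv).
(v) is the only step now ready → (v).
Next only (xi) has its prerequisites met → (xi).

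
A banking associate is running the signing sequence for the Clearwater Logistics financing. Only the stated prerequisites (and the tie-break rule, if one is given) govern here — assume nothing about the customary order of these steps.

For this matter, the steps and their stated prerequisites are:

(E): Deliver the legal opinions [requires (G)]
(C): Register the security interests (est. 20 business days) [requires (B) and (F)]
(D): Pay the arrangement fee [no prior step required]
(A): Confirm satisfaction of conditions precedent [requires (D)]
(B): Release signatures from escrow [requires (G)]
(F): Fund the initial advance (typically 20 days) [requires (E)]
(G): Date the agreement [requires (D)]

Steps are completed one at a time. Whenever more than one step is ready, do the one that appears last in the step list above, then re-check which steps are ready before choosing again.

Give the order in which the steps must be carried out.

(D) is the only step with nothing outstanding, so it goes first.
(G) and (A) are both available; (G) is listed later → (G).
(B) and (E) now also ready, so the ready set is {(B), (A), (E)}; (B) is listed later → (B).
Ready: (A) and (E). (A) is listed later → (A).
Next only (E) has its prerequisites met → (E).
(F) needed (E), now all done → (F).
Next only (C) has its prerequisites met → (C).

(D), (G), (B), (A), (E), (F), (C)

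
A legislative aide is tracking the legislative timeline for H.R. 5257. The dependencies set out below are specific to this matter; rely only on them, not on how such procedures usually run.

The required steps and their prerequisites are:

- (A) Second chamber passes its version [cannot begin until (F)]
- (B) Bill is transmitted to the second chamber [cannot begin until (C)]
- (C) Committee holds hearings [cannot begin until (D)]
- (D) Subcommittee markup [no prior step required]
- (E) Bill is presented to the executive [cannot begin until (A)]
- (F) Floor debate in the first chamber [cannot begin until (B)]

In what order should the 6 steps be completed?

(D), (C), (B), (F), (A), (E)

(D) has no prerequisites → (D) first.
Next only (C) has its prerequisites met → (C).
(B) needed (C), now all done → (B).
(F) is the only step now ready → (F).
(A) is the only step now ready → (A).
(E) is the only step now ready → (E).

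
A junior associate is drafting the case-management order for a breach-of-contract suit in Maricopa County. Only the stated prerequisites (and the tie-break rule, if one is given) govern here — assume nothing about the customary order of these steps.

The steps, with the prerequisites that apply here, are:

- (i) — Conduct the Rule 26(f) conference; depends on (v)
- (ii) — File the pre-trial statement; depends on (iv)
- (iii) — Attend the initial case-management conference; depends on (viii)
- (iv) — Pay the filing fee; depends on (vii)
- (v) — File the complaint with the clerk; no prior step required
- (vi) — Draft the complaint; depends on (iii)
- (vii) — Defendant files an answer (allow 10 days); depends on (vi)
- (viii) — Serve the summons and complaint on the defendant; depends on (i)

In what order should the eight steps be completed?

Only (v) has no prerequisites, so it is first.
That leaves (i) as the only ready step → (i).
(viii) needed (i), now all done → (viii).
(iii) is the only step now ready → (iii).
(vi) needed (iii), now all done → (vi).
(vii) needed (vi), now all done → (vii).
(iv) is the only step now ready → (iv).
(ii) needed (iv), now all done → (ii).

(v), (i), (viii), (iii), (vi), (vii), (iv), (ii)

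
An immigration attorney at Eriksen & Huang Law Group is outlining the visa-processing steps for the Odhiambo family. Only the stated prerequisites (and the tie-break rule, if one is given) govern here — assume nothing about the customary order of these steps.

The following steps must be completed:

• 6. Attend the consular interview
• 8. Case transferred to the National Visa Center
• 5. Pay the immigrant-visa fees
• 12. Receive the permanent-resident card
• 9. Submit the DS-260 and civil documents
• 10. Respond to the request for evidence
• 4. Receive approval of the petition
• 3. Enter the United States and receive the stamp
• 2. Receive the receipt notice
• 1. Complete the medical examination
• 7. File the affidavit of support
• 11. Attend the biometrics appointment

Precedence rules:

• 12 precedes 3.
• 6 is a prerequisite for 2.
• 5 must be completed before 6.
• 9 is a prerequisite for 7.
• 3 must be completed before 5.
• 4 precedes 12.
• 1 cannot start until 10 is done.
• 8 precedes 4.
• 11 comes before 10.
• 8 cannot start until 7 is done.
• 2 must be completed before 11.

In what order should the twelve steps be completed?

9 has no prerequisites → 9 first.
Next only 7 has its prerequisites met → 7.
8 is the only step now ready → 8.
Next only 4 has its prerequisites met → 4.
12 needed 4, now all done → 12.
3 needed 12, now all done → 3.
5 needed 3, now all done → 5.
6 is the only step now ready → 6.
2 needed 6, now all done → 2.
Next only 11 has its prerequisites met → 11.
10 is the only step now ready → 10.
Next only 1 has its prerequisites met → 1.

9 7 8 4 12 3 5 6 2 11 10 1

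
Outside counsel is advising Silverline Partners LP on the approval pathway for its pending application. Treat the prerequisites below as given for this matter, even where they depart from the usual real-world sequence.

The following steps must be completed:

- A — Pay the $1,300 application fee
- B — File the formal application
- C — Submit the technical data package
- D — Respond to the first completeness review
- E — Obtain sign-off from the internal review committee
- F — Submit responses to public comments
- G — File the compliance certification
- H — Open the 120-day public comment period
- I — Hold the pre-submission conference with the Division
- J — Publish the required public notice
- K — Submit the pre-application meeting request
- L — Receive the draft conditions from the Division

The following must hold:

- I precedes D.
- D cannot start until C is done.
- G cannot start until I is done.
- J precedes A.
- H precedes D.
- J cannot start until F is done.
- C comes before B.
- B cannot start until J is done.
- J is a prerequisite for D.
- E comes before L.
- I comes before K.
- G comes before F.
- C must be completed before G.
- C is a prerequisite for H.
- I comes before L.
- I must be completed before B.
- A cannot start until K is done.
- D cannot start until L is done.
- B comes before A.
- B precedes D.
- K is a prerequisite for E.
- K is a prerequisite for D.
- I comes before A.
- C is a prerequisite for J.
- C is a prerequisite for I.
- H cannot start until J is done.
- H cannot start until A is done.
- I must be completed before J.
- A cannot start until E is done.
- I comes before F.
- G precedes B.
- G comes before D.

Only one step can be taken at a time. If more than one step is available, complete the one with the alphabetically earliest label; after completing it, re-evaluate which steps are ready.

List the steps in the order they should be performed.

Only C has no prerequisites, so it is first.
I is the only step now ready → I.
Ready: G and K. G has the earlier label → G.
F now also ready, so the ready set is {F, K}; F has the earlier label → F.
J now also ready, so the ready set is {J, K}; J has the earlier label → J.
B and K are both available; B has the earlier label → B.
Next only K has its prerequisites met → K.
That leaves E as the only ready step → E.
Ready: A and L. A has the earlier label → A.
H now also ready, so the ready set is {H, L}; H has the earlier label → H.
That leaves L as the only ready step → L.
D is the only step now ready → D.

C, I, G, F, J, B, K, E, A, H, L, D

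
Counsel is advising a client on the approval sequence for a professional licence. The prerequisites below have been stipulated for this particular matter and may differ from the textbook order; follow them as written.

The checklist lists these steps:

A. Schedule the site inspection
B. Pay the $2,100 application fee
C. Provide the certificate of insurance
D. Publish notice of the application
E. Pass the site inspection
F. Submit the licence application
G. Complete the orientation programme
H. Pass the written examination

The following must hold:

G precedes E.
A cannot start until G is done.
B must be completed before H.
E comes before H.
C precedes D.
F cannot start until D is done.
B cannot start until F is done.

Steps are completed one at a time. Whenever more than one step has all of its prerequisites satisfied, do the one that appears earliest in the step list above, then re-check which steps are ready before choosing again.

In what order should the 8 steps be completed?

C, D, F, B, G, A, E, H

C and G have no prerequisites; C is listed earlier, so C is first.
D now also ready, so the ready set is {D, G}; D is listed earlier → D.
Ready: F and G. F is listed earlier → F.
B now also ready, so the ready set is {B, G}; B is listed earlier → B.
G is the only step now ready → G.
Ready: A and E. A is listed earlier → A.
E is the only step now ready → E.
Next only H has its prerequisites met → H.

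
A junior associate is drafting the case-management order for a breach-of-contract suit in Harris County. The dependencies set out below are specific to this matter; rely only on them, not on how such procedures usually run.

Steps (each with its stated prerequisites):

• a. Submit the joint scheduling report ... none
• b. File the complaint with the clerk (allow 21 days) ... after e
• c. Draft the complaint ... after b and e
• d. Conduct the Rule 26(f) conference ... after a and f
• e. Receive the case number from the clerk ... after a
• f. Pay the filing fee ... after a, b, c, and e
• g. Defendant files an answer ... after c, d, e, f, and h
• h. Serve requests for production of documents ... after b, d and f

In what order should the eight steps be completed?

a e b c f d h g

a has no prerequisites → a first.
That leaves e as the only ready step → e.
b is the only step now ready → b.
c needed b and e, now all done → c.
f needed a, b, c and e, now all done → f.
Next only d has its prerequisites met → d.
h needed b, d and f, now all done → h.
g needed c, d, e, f and h, now all done → g.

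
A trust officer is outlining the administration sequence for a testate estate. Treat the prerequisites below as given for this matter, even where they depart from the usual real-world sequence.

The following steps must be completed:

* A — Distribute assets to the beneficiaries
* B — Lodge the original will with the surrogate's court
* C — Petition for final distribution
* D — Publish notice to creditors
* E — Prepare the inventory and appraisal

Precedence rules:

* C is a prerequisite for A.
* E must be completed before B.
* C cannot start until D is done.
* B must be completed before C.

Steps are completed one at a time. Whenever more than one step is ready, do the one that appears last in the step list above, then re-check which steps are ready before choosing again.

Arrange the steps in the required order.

E → D → B → C → A

Nothing is required for E and D. E is listed later → E first.
D and B are both available; D is listed later → D.
Next only B has its prerequisites met → B.
Next only C has its prerequisites met → C.
A is the only step now ready → A.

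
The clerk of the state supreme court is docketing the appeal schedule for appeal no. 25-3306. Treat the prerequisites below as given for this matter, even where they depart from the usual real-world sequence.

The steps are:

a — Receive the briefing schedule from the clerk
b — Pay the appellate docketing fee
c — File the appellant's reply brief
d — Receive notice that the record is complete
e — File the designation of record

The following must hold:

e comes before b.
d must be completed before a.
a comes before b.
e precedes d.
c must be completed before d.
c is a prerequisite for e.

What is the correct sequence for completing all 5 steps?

c → e → d → a → b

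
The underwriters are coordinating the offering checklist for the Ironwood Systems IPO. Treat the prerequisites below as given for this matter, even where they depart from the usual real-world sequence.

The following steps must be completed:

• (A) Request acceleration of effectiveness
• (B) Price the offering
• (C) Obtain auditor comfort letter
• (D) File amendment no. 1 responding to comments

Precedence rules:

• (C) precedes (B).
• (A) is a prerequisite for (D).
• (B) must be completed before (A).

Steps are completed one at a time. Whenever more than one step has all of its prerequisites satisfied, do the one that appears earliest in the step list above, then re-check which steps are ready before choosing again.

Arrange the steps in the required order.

(C) (B) (A) (D)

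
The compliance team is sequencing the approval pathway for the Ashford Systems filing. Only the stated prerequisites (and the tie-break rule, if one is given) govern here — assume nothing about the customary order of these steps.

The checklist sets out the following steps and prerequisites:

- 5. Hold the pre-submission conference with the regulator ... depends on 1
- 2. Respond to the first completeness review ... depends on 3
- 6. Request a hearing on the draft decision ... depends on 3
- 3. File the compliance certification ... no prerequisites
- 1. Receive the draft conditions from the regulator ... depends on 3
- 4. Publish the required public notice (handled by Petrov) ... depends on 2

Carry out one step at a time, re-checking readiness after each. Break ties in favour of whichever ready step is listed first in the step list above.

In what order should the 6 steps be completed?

3 → 2 → 6 → 1 → 5 → 4

Only 3 has no prerequisites, so it is first.
Now 2, 6 and 1 have their prerequisites met. 2 is listed earlier, so 2 next.
6, 1 and 4 are all available; 6 is listed earlier → 6.
Now 1 and 4 have their prerequisites met. 1 is listed earlier, so 1 next.
Now 5 and 4 have their prerequisites met. 5 is listed earlier, so 5 next.
4 needed 2, now all done → 4.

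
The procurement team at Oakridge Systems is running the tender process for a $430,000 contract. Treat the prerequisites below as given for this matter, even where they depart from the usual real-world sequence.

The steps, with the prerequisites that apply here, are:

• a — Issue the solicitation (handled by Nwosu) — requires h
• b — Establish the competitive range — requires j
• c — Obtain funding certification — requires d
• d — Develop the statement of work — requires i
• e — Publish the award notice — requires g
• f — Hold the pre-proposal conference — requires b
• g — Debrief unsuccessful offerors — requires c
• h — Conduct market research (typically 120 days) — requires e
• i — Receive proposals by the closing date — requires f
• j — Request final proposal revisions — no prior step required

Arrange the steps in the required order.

j has no prerequisites → j first.
b needed j, now all done → b.
f needed b, now all done → f.
That leaves i as the only ready step → i.
d needed i, now all done → d.
c needed d, now all done → c.
Next only g has its prerequisites met → g.
e is the only step now ready → e.
h needed e, now all done → h.
a needed h, now all done → a.

j, b, f, i, d, c, g, e, h, a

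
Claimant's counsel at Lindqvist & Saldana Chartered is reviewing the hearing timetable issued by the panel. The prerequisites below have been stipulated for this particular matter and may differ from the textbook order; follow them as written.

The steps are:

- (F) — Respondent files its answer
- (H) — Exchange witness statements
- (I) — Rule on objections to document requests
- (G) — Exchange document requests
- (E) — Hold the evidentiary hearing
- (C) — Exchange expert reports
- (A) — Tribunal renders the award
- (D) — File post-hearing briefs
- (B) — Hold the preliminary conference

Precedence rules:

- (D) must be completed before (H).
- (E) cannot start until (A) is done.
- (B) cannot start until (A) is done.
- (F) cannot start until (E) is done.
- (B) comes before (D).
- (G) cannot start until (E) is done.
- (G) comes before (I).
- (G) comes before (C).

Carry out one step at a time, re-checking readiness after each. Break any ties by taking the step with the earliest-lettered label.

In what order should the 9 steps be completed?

(A), (B), (D), (E), (F), (G), (C), (H), (I)

(A) is the only step with nothing outstanding, so it goes first.
Now (B) and (E) have their prerequisites met. (B) has the earlier label, so (B) next.
Now (D) and (E) have their prerequisites met. (D) has the earlier label, so (D) next.
(H) now also ready, so the ready set is {(E), (H)}; (E) has the earlier label → (E).
(F), (G) and (H) are all available; (F) has the earlier label → (F).
(G) and (H) are both available; (G) has the earlier label → (G).
Now (C), (H) and (I) have their prerequisites met. (C) has the earlier label, so (C) next.
(H) and (I) are both available; (H) has the earlier label → (H).
(I) needed (G), now all done → (I).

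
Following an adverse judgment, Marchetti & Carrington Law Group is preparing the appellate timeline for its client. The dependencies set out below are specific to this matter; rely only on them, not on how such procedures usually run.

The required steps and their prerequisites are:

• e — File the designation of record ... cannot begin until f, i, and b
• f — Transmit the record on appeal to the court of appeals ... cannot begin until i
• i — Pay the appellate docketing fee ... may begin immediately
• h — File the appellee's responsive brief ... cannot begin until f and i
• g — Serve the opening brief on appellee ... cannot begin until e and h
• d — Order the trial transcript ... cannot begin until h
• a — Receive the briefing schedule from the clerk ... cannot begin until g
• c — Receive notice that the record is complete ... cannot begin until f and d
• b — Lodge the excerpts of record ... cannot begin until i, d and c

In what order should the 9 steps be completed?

i → f → h → d → c → b → e → g → a

i has no prerequisites → i first.
f needed i, now all done → f.
h is the only step now ready → h.
That leaves d as the only ready step → d.
c needed f and d, now all done → c.
b needed i, d and c, now all done → b.
e needed f, i and b, now all done → e.
Next only g has its prerequisites met → g.
a needed g, now all done → a.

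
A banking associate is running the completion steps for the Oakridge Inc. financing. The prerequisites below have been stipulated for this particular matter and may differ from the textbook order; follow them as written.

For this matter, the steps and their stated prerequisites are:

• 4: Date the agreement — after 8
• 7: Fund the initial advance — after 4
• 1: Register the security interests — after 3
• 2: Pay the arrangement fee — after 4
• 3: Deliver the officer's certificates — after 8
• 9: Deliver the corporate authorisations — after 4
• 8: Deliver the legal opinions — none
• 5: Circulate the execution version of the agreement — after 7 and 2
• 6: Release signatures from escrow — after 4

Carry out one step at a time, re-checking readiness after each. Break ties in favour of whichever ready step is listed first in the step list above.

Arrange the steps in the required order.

8 has no prerequisites → 8 first.
Now 4 and 3 have their prerequisites met. 4 is listed earlier, so 4 next.
Now 7, 2, 3, 9 and 6 have their prerequisites met. 7 is listed earlier, so 7 next.
2, 3, 9 and 6 are all available; 2 is listed earlier → 2.
5 now also ready, so the ready set is {3, 9, 5, 6}; 3 is listed earlier → 3.
1 now also ready, so the ready set is {1, 9, 5, 6}; 1 is listed earlier → 1.
Now 9, 5 and 6 have their prerequisites met. 9 is listed earlier, so 9 next.
Now 5 and 6 have their prerequisites met. 5 is listed earlier, so 5 next.
That leaves 6 as the only ready step → 6.

8 4 7 2 3 1 9 5 6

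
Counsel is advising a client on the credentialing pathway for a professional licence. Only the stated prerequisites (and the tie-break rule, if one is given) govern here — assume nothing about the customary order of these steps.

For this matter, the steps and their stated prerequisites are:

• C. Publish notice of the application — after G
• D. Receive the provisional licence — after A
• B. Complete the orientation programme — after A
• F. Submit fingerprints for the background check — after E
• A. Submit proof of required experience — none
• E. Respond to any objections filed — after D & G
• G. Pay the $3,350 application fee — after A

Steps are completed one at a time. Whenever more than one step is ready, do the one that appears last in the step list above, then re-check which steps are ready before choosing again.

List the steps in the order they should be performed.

A, G, B, D, E, F, C

Only A has no prerequisites, so it is first.
G, B and D are all available; G is listed later → G.
Ready: B, D and C. B is listed later → B.
D and C are both available; D is listed later → D.
E and C are both available; E is listed later → E.
F now also ready, so the ready set is {F, C}; F is listed later → F.
Next only C has its prerequisites met → C.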